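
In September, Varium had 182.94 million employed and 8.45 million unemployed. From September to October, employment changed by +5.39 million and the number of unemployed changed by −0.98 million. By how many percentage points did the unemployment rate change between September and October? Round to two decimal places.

September: labor force = 182.94 + 8.45 = 191.39; u = 8.45/191.39 = 4.42%.
October: labor force = 188.33 + 7.47 = 195.80; u = 7.47/195.80 = 3.82%.
Change = 3.82% − 4.42% = −0.60 pp.

The unemployment rate changed by −0.60 percentage points.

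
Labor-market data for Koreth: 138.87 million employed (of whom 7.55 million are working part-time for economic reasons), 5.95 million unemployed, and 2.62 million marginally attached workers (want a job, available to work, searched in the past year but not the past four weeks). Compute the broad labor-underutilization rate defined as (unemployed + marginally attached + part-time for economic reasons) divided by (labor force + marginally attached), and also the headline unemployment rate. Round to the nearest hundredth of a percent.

Labor force = 138.87 + 5.95 = 144.82 million.
Numerator = 5.95 + 2.62 + 7.55 = 16.12 million.
Denominator = 144.82 + 2.62 = 147.44 million.
Broad rate = 16.12 / 147.44 = 10.93%.
Headline unemployment rate = 5.95 / 144.82 = 4.11%.

Broad underutilization rate ≈ 10.93%; headline unemployment rate ≈ 4.11%.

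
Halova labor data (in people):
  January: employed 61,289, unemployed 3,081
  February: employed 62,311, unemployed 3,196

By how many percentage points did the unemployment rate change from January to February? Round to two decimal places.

The unemployment rate changed by +0.09 percentage points.

January: labor force = 61,289 + 3,081 = 64,370; u = 3,081/64,370 = 4.79%.
February: labor force = 62,311 + 3,196 = 65,507; u = 3,196/65,507 = 4.88%.
Change = 4.88% − 4.79% = +0.09 pp.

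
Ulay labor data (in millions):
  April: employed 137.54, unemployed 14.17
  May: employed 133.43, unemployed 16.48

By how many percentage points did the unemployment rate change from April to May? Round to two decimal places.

The unemployment rate changed by +1.65 percentage points.

April: labor force = 137.54 + 14.17 = 151.71; u = 14.17/151.71 = 9.34%.
May: labor force = 133.43 + 16.48 = 149.91; u = 16.48/149.91 = 10.99%.
Change = 10.99% − 9.34% = +1.65 pp.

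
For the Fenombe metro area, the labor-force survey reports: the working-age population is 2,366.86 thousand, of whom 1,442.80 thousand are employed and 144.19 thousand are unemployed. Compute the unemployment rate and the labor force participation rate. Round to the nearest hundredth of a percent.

Unemployment rate ≈ 9.09%; labor force participation rate ≈ 67.05%.

Labor force = employed + unemployed = 1,442.80 + 144.19 = 1,586.99 thousand.
Unemployment rate = 144.19 / 1,586.99 = 9.09%.
Labor force participation rate = 1,586.99 / 2,366.86 = 67.05%.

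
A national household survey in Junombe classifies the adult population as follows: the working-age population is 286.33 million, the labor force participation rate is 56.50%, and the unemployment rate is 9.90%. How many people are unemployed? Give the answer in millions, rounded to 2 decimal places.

Labor force = 0.5650 × 286.33 = 161.78 million.
Unemployed = 0.0990 × 161.78 ≈ 16.02 million.

About 16.02 million are unemployed.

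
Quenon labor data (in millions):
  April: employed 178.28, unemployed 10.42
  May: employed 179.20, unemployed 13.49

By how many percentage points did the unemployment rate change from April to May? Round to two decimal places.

April: labor force = 178.28 + 10.42 = 188.70; u = 10.42/188.70 = 5.52%.
May: labor force = 179.20 + 13.49 = 192.69; u = 13.49/192.69 = 7.00%.
Change = 7.00% − 5.52% = +1.48 pp.

The unemployment rate changed by +1.48 percentage points.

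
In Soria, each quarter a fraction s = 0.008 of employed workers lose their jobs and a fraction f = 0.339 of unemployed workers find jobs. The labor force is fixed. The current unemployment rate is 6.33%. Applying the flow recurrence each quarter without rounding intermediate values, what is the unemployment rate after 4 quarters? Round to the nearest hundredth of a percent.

Unemployment rate after four quarters ≈ 3.04%.

With a fixed labor force, u_{t+1} = u_t + s·(1−u_t) − f·u_t = u_t·(1−s−f) + s.
Here 1−s−f = 0.653 and s = 0.008.
u_1 = 0.063300 × 0.653 + 0.008 = 0.049335.
u_2 = 0.049335 × 0.653 + 0.008 = 0.040216.
u_3 = 0.040216 × 0.653 + 0.008 = 0.034261.
u_4 = 0.034261 × 0.653 + 0.008 = 0.030372.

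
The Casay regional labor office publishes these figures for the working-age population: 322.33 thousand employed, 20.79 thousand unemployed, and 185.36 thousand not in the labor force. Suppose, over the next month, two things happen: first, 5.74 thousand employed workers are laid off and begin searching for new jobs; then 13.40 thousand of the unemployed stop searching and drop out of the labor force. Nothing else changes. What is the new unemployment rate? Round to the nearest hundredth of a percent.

New unemployment rate ≈ 3.98%.

Initially, labor force = 322.33 + 20.79 = 343.12 thousand, so u = 20.79/343.12 = 6.06%.
After the first change, employed falls and unemployed rises by 5.74; labor force unchanged → E = 316.59, U = 26.53, labor force = 343.12 thousand.
After the second change, unemployed and labor force both fall by 13.40 → E = 316.59, U = 13.13, labor force = 329.72 thousand.
New unemployment rate = 13.13 / 329.72 = 3.98%.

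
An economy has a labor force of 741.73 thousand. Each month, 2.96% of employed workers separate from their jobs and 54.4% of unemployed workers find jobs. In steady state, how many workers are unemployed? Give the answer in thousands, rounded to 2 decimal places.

About 38.28 thousand are unemployed in steady state.

Steady-state unemployment rate u* = s/(s+f) = 2.96/(2.96+54.4) = 0.051604.
Unemployed = u* × labor force = 0.051604 × 741.73 ≈ 38.28 thousand.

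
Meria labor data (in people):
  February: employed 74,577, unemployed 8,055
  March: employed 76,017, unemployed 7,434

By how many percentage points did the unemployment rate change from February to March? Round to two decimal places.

The unemployment rate changed by −0.84 percentage points.

February: labor force = 74,577 + 8,055 = 82,632; u = 8,055/82,632 = 9.75%.
March: labor force = 76,017 + 7,434 = 83,451; u = 7,434/83,451 = 8.91%.
Change = 8.91% − 9.75% = −0.84 pp.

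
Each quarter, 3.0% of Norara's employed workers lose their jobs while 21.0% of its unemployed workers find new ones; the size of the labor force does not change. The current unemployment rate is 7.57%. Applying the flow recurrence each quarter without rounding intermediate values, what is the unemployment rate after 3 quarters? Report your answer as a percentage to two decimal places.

With a fixed labor force, u_{t+1} = u_t + s·(1−u_t) − f·u_t = u_t·(1−s−f) + s.
Here 1−s−f = 0.760 and s = 0.030.
u_1 = 0.075700 × 0.760 + 0.030 = 0.087532.
u_2 = 0.087532 × 0.760 + 0.030 = 0.096524.
u_3 = 0.096524 × 0.760 + 0.030 = 0.103358.

Unemployment rate after three quarters ≈ 10.34%.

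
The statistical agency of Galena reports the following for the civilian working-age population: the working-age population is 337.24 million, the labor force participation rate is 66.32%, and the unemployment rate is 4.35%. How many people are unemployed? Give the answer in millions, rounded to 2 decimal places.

Labor force = 0.6632 × 337.24 = 223.66 million.
Unemployed = 0.0435 × 223.66 ≈ 9.73 million.

About 9.73 million are unemployed.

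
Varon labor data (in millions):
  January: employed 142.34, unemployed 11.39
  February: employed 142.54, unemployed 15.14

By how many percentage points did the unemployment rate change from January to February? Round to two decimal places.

The unemployment rate changed by +2.19 percentage points.

January: labor force = 142.34 + 11.39 = 153.73; u = 11.39/153.73 = 7.41%.
February: labor force = 142.54 + 15.14 = 157.68; u = 15.14/157.68 = 9.60%.
Change = 9.60% − 7.41% = +2.19 pp.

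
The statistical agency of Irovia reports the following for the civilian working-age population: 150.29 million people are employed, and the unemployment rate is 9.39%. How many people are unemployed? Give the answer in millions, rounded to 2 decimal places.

Let U be the number unemployed. The labor force is E + U, and U/(E+U) = 0.0939.
So U = 0.0939 × 150.29 / (1 − 0.0939) = 14.1122 / 0.9061 ≈ 15.57 million.

About 15.57 million are unemployed.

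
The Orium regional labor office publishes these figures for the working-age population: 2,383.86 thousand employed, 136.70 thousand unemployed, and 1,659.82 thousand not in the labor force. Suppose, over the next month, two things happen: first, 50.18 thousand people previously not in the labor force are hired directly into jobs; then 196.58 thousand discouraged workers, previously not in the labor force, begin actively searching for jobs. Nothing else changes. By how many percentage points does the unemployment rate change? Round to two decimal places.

Initially, labor force = 2,383.86 + 136.70 = 2,520.56 thousand, so u = 136.70/2,520.56 = 5.42%.
After the first change, employed and labor force both rise by 50.18; unemployed unchanged → E = 2,434.04, U = 136.70, labor force = 2,570.74 thousand.
After the second change, unemployed and labor force both rise by 196.58 → E = 2,434.04, U = 333.28, labor force = 2,767.32 thousand.
New unemployment rate = 333.28 / 2,767.32 = 12.04%.
Change = 12.04% − 5.42% = +6.62 percentage points.

The unemployment rate changes by +6.62 percentage points.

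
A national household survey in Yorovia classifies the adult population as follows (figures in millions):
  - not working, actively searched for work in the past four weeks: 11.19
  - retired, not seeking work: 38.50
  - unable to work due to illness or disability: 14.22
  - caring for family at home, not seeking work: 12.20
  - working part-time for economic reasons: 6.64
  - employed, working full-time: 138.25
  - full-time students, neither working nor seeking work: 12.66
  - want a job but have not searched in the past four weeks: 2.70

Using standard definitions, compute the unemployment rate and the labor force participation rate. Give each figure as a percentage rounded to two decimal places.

Employed = 6.64 + 138.25 = 144.89 million (anyone who worked, including part-time for economic reasons, counts as employed).
Unemployed = 11.19 million.
Labor force = 144.89 + 11.19 = 156.08 million.
Not in labor force = 38.50 + 14.22 + 12.20 + 12.66 + 2.70 = 80.28 million (those not working and not actively searching are outside the labor force — including those who want a job but have given up searching).
Civilian working-age population = 156.08 + 80.28 = 236.36 million.
Unemployment rate = 11.19 / 156.08 = 7.17%.
Labor force participation rate = 156.08 / 236.36 = 66.03%.

Unemployment rate ≈ 7.17%; labor force participation rate ≈ 66.03%.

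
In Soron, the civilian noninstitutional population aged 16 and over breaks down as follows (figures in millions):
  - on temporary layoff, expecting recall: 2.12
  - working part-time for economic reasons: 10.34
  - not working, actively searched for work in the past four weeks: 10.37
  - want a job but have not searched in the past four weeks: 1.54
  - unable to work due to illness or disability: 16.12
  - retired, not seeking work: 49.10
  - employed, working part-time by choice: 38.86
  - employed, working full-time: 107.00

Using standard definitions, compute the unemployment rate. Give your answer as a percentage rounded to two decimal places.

Employed = 10.34 + 38.86 + 107.00 = 156.20 million (anyone who worked, including part-time for economic reasons, counts as employed).
Unemployed = 2.12 + 10.37 = 12.49 million (jobless and actively searching, or on temporary layoff).
Labor force = 156.20 + 12.49 = 168.69 million.
Unemployment rate = 12.49 / 168.69 = 7.40%.

Unemployment rate ≈ 7.40%.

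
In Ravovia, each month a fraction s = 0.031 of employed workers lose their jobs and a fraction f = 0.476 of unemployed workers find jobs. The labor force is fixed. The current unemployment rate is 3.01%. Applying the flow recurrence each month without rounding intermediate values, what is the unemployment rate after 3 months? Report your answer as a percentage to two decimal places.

With a fixed labor force, u_{t+1} = u_t + s·(1−u_t) − f·u_t = u_t·(1−s−f) + s.
Here 1−s−f = 0.493 and s = 0.031.
u_1 = 0.030100 × 0.493 + 0.031 = 0.045839.
u_2 = 0.045839 × 0.493 + 0.031 = 0.053599.
u_3 = 0.053599 × 0.493 + 0.031 = 0.057424.

Unemployment rate after three months ≈ 5.74%.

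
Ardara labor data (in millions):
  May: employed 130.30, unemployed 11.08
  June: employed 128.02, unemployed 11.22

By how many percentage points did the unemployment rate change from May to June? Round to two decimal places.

The unemployment rate changed by +0.22 percentage points.

May: labor force = 130.30 + 11.08 = 141.38; u = 11.08/141.38 = 7.84%.
June: labor force = 128.02 + 11.22 = 139.24; u = 11.22/139.24 = 8.06%.
Change = 8.06% − 7.84% = +0.22 pp.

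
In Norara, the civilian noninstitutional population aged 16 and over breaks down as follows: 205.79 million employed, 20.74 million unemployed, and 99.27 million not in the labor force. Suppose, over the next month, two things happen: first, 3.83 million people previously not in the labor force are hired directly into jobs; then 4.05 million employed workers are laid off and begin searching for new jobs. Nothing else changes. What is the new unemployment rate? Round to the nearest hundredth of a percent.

New unemployment rate ≈ 10.76%.

Initially, labor force = 205.79 + 20.74 = 226.53 million, so u = 20.74/226.53 = 9.16%.
After the first change, employed and labor force both rise by 3.83; unemployed unchanged → E = 209.62, U = 20.74, labor force = 230.36 million.
After the second change, employed falls and unemployed rises by 4.05; labor force unchanged → E = 205.57, U = 24.79, labor force = 230.36 million.
New unemployment rate = 24.79 / 230.36 = 10.76%.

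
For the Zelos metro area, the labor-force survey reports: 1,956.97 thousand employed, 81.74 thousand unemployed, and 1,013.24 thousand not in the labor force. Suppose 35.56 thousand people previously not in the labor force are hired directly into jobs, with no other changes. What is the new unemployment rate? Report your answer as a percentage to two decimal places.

Initially, labor force = 1,956.97 + 81.74 = 2,038.71 thousand, so u = 81.74/2,038.71 = 4.01%.
After the change, employed and labor force both rise by 35.56; unemployed unchanged → E = 1,992.53, U = 81.74, labor force = 2,074.27 thousand.
New unemployment rate = 81.74 / 2,074.27 = 3.94%.

New unemployment rate ≈ 3.94%.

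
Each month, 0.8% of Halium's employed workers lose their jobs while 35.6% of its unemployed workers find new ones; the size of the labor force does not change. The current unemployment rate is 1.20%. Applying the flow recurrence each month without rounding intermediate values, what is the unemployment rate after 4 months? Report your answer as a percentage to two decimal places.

Unemployment rate after four months ≈ 2.03%.

With a fixed labor force, u_{t+1} = u_t + s·(1−u_t) − f·u_t = u_t·(1−s−f) + s.
Here 1−s−f = 0.636 and s = 0.008.
u_1 = 0.012000 × 0.636 + 0.008 = 0.015632.
u_2 = 0.015632 × 0.636 + 0.008 = 0.017942.
u_3 = 0.017942 × 0.636 + 0.008 = 0.019411.
u_4 = 0.019411 × 0.636 + 0.008 = 0.020345.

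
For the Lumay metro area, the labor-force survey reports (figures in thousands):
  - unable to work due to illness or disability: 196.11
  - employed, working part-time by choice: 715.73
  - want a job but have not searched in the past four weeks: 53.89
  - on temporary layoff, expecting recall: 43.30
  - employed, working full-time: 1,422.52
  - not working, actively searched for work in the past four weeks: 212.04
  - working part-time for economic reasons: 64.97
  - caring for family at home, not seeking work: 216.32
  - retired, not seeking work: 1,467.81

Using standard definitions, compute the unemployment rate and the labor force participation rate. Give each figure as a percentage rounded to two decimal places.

Unemployment rate ≈ 10.39%; labor force participation rate ≈ 55.97%.

Employed = 715.73 + 1,422.52 + 64.97 = 2,203.22 thousand (anyone who worked, including part-time for economic reasons, counts as employed).
Unemployed = 43.30 + 212.04 = 255.34 thousand (jobless and actively searching, or on temporary layoff).
Labor force = 2,203.22 + 255.34 = 2,458.56 thousand.
Not in labor force = 196.11 + 53.89 + 216.32 + 1,467.81 = 1,934.13 thousand (those not working and not actively searching are outside the labor force — including those who want a job but have given up searching).
Civilian working-age population = 2,458.56 + 1,934.13 = 4,392.69 thousand.
Unemployment rate = 255.34 / 2,458.56 = 10.39%.
Labor force participation rate = 2,458.56 / 4,392.69 = 55.97%.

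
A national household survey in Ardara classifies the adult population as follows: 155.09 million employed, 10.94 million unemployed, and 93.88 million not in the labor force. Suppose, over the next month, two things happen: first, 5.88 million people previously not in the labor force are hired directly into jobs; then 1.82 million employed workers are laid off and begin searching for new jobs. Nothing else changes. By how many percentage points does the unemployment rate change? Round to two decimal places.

The unemployment rate changes by +0.83 percentage points.

Initially, labor force = 155.09 + 10.94 = 166.03 million, so u = 10.94/166.03 = 6.59%.
After the first change, employed and labor force both rise by 5.88; unemployed unchanged → E = 160.97, U = 10.94, labor force = 171.91 million.
After the second change, employed falls and unemployed rises by 1.82; labor force unchanged → E = 159.15, U = 12.76, labor force = 171.91 million.
New unemployment rate = 12.76 / 171.91 = 7.42%.
Change = 7.42% − 6.59% = +0.83 percentage points.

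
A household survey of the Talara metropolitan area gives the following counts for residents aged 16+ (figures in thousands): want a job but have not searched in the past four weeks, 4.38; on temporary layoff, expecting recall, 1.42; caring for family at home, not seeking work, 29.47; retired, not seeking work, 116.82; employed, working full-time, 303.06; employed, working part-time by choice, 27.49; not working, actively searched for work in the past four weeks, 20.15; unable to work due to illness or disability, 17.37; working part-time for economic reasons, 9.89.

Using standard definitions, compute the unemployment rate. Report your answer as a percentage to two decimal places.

Employed = 303.06 + 27.49 + 9.89 = 340.44 thousand (anyone who worked, including part-time for economic reasons, counts as employed).
Unemployed = 1.42 + 20.15 = 21.57 thousand (jobless and actively searching, or on temporary layoff).
Labor force = 340.44 + 21.57 = 362.01 thousand.
Unemployment rate = 21.57 / 362.01 = 5.96%.

Unemployment rate ≈ 5.96%.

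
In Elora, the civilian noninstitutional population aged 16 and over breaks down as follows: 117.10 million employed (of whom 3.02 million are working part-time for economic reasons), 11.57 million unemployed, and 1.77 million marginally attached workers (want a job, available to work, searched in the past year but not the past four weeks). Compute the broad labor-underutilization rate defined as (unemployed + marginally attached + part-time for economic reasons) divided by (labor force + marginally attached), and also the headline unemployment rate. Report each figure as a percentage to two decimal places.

Labor force = 117.10 + 11.57 = 128.67 million.
Numerator = 11.57 + 1.77 + 3.02 = 16.36 million.
Denominator = 128.67 + 1.77 = 130.44 million.
Broad rate = 16.36 / 130.44 = 12.54%.
Headline unemployment rate = 11.57 / 128.67 = 8.99%.

Broad underutilization rate ≈ 12.54%; headline unemployment rate ≈ 8.99%.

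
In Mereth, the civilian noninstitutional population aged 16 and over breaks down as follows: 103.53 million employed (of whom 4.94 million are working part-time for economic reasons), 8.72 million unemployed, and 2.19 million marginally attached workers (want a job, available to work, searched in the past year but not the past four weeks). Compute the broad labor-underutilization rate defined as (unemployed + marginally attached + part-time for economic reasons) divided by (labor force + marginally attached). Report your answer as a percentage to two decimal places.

Broad underutilization rate ≈ 13.85%.

Labor force = 103.53 + 8.72 = 112.25 million.
Numerator = 8.72 + 2.19 + 4.94 = 15.85 million.
Denominator = 112.25 + 2.19 = 114.44 million.
Broad rate = 15.85 / 114.44 = 13.85%.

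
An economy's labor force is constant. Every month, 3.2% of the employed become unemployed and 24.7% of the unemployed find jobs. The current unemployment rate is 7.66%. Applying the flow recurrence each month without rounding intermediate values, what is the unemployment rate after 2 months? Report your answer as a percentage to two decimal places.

With a fixed labor force, u_{t+1} = u_t + s·(1−u_t) − f·u_t = u_t·(1−s−f) + s.
Here 1−s−f = 0.721 and s = 0.032.
u_1 = 0.076600 × 0.721 + 0.032 = 0.087229.
u_2 = 0.087229 × 0.721 + 0.032 = 0.094892.

Unemployment rate after two months ≈ 9.49%.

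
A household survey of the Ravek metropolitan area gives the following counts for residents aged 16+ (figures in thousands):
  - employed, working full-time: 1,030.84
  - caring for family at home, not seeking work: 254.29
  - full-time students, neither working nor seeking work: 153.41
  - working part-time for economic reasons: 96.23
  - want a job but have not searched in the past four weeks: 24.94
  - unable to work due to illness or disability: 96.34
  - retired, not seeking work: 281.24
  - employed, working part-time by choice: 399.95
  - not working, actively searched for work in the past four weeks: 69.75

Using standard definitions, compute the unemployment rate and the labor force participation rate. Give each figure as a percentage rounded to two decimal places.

Unemployment rate ≈ 4.37%; labor force participation rate ≈ 66.34%.

Employed = 1,030.84 + 96.23 + 399.95 = 1,527.02 thousand (anyone who worked, including part-time for economic reasons, counts as employed).
Unemployed = 69.75 thousand.
Labor force = 1,527.02 + 69.75 = 1,596.77 thousand.
Not in labor force = 254.29 + 153.41 + 24.94 + 96.34 + 281.24 = 810.22 thousand (those not working and not actively searching are outside the labor force — including those who want a job but have given up searching).
Civilian working-age population = 1,596.77 + 810.22 = 2,406.99 thousand.
Unemployment rate = 69.75 / 1,596.77 = 4.37%.
Labor force participation rate = 1,596.77 / 2,406.99 = 66.34%.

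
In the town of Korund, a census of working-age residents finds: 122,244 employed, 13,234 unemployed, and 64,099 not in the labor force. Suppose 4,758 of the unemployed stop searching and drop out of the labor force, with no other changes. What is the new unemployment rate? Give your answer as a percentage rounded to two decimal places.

New unemployment rate ≈ 6.48%.

Initially, labor force = 122,244 + 13,234 = 135,478, so u = 13,234/135,478 = 9.77%.
After the change, unemployed and labor force both fall by 4,758 → E = 122,244, U = 8,476, labor force = 130,720.
New unemployment rate = 8,476 / 130,720 = 6.48%.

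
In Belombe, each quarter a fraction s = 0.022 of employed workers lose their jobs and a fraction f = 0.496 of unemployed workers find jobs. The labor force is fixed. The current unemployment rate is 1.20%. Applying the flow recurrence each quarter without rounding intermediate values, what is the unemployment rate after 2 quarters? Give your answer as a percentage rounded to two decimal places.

Unemployment rate after two quarters ≈ 3.54%.

With a fixed labor force, u_{t+1} = u_t + s·(1−u_t) − f·u_t = u_t·(1−s−f) + s.
Here 1−s−f = 0.482 and s = 0.022.
u_1 = 0.012000 × 0.482 + 0.022 = 0.027784.
u_2 = 0.027784 × 0.482 + 0.022 = 0.035392.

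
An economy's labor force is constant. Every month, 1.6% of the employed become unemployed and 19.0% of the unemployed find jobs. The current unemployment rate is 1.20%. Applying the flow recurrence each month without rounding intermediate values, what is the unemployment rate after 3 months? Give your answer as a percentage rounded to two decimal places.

Unemployment rate after three months ≈ 4.48%.

With a fixed labor force, u_{t+1} = u_t + s·(1−u_t) − f·u_t = u_t·(1−s−f) + s.
Here 1−s−f = 0.794 and s = 0.016.
u_1 = 0.012000 × 0.794 + 0.016 = 0.025528.
u_2 = 0.025528 × 0.794 + 0.016 = 0.036269.
u_3 = 0.036269 × 0.794 + 0.016 = 0.044798.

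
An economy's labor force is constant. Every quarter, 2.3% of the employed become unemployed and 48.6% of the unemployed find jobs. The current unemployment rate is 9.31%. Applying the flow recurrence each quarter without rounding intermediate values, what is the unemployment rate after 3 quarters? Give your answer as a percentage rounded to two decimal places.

Unemployment rate after three quarters ≈ 5.09%.

With a fixed labor force, u_{t+1} = u_t + s·(1−u_t) − f·u_t = u_t·(1−s−f) + s.
Here 1−s−f = 0.491 and s = 0.023.
u_1 = 0.093100 × 0.491 + 0.023 = 0.068712.
u_2 = 0.068712 × 0.491 + 0.023 = 0.056738.
u_3 = 0.056738 × 0.491 + 0.023 = 0.050858.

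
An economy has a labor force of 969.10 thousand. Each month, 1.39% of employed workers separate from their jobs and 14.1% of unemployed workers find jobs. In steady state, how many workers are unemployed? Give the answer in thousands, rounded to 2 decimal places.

Steady-state unemployment rate u* = s/(s+f) = 1.39/(1.39+14.1) = 0.089735.
Unemployed = u* × labor force = 0.089735 × 969.10 ≈ 86.96 thousand.

About 86.96 thousand are unemployed in steady state.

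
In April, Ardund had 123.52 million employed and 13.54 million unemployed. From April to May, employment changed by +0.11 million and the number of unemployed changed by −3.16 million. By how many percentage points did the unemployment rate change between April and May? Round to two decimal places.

The unemployment rate changed by −2.13 percentage points.

April: labor force = 123.52 + 13.54 = 137.06; u = 13.54/137.06 = 9.88%.
May: labor force = 123.63 + 10.38 = 134.01; u = 10.38/134.01 = 7.75%.
Change = 7.75% − 9.88% = −2.13 pp.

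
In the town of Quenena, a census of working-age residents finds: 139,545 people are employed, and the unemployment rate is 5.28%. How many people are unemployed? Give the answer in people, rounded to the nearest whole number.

Let U be the number unemployed. The labor force is E + U, and U/(E+U) = 0.0528.
So U = 0.0528 × 139,545 / (1 − 0.0528) = 7367.98 / 0.9472 ≈ 7,779.

About 7,779 are unemployed.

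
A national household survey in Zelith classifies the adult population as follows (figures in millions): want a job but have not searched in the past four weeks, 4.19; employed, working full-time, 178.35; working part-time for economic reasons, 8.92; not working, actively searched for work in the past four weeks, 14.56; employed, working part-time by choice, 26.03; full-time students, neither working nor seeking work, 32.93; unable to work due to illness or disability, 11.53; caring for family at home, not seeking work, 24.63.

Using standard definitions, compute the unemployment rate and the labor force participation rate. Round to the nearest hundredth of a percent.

Employed = 178.35 + 8.92 + 26.03 = 213.30 million (anyone who worked, including part-time for economic reasons, counts as employed).
Unemployed = 14.56 million.
Labor force = 213.30 + 14.56 = 227.86 million.
Not in labor force = 4.19 + 32.93 + 11.53 + 24.63 = 73.28 million (those not working and not actively searching are outside the labor force — including those who want a job but have given up searching).
Civilian working-age population = 227.86 + 73.28 = 301.14 million.
Unemployment rate = 14.56 / 227.86 = 6.39%.
Labor force participation rate = 227.86 / 301.14 = 75.67%.

Unemployment rate ≈ 6.39%; labor force participation rate ≈ 75.67%.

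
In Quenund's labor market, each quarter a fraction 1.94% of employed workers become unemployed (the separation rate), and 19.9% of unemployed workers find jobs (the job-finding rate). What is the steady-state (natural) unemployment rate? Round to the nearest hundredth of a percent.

At steady state the flows balance: s·E = f·U, so U/(E+U) = s/(s+f).
u* = 1.94 / (1.94 + 19.9) = 1.94 / 21.84 = 8.88%.

Steady-state unemployment rate ≈ 8.88%.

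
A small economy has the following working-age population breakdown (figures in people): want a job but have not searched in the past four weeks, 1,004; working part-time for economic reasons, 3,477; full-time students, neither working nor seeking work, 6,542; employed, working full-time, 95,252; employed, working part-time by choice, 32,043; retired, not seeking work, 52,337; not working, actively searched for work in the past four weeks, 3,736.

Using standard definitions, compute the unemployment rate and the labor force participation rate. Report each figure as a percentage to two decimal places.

Unemployment rate ≈ 2.78%; labor force participation rate ≈ 69.19%.

Employed = 3,477 + 95,252 + 32,043 = 130,772 (anyone who worked, including part-time for economic reasons, counts as employed).
Unemployed = 3,736.
Labor force = 130,772 + 3,736 = 134,508.
Not in labor force = 1,004 + 6,542 + 52,337 = 59,883 (those not working and not actively searching are outside the labor force — including those who want a job but have given up searching).
Civilian working-age population = 134,508 + 59,883 = 194,391.
Unemployment rate = 3,736 / 134,508 = 2.78%.
Labor force participation rate = 134,508 / 194,391 = 69.19%.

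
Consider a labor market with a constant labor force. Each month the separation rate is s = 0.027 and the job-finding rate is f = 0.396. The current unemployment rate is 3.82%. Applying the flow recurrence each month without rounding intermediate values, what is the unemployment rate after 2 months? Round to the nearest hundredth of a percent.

Unemployment rate after two months ≈ 5.53%.

With a fixed labor force, u_{t+1} = u_t + s·(1−u_t) − f·u_t = u_t·(1−s−f) + s.
Here 1−s−f = 0.577 and s = 0.027.
u_1 = 0.038200 × 0.577 + 0.027 = 0.049041.
u_2 = 0.049041 × 0.577 + 0.027 = 0.055297.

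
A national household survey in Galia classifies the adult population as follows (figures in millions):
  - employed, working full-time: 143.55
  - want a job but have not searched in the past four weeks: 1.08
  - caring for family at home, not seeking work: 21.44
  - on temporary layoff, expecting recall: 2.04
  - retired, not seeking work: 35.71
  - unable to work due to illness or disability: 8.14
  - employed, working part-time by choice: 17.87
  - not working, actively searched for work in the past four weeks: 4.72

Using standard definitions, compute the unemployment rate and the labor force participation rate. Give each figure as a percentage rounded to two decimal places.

Employed = 143.55 + 17.87 = 161.42 million.
Unemployed = 2.04 + 4.72 = 6.76 million (jobless and actively searching, or on temporary layoff).
Labor force = 161.42 + 6.76 = 168.18 million.
Not in labor force = 1.08 + 21.44 + 35.71 + 8.14 = 66.37 million (those not working and not actively searching are outside the labor force — including those who want a job but have given up searching).
Civilian working-age population = 168.18 + 66.37 = 234.55 million.
Unemployment rate = 6.76 / 168.18 = 4.02%.
Labor force participation rate = 168.18 / 234.55 = 71.70%.

Unemployment rate ≈ 4.02%; labor force participation rate ≈ 71.70%.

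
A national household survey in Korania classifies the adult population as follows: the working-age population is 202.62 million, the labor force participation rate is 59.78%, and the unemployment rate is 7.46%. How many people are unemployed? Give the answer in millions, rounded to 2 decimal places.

About 9.04 million are unemployed.

Labor force = 0.5978 × 202.62 = 121.13 million.
Unemployed = 0.0746 × 121.13 ≈ 9.04 million.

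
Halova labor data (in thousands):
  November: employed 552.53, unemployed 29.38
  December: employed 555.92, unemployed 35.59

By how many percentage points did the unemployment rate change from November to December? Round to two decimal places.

The unemployment rate changed by +0.97 percentage points.

November: labor force = 552.53 + 29.38 = 581.91; u = 29.38/581.91 = 5.05%.
December: labor force = 555.92 + 35.59 = 591.51; u = 35.59/591.51 = 6.02%.
Change = 6.02% − 5.05% = +0.97 pp.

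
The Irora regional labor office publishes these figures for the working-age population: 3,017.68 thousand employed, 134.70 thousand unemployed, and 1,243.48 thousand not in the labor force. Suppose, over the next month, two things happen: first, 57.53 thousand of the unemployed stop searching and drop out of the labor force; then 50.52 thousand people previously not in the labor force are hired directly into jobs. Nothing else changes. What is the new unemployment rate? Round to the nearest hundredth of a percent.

New unemployment rate ≈ 2.45%.

Initially, labor force = 3,017.68 + 134.70 = 3,152.38 thousand, so u = 134.70/3,152.38 = 4.27%.
After the first change, unemployed and labor force both fall by 57.53 → E = 3,017.68, U = 77.17, labor force = 3,094.85 thousand.
After the second change, employed and labor force both rise by 50.52; unemployed unchanged → E = 3,068.20, U = 77.17, labor force = 3,145.37 thousand.
New unemployment rate = 77.17 / 3,145.37 = 2.45%.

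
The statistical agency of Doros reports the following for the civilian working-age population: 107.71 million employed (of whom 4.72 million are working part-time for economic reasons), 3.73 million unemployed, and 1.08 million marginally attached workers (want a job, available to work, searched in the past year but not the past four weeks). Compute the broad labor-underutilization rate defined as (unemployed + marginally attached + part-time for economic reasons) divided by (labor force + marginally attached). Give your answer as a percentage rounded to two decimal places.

Broad underutilization rate ≈ 8.47%.

Labor force = 107.71 + 3.73 = 111.44 million.
Numerator = 3.73 + 1.08 + 4.72 = 9.53 million.
Denominator = 111.44 + 1.08 = 112.52 million.
Broad rate = 9.53 / 112.52 = 8.47%.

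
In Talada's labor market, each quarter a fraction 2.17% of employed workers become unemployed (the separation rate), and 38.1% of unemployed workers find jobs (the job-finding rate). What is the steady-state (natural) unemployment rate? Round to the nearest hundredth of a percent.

At steady state the flows balance: s·E = f·U, so U/(E+U) = s/(s+f).
u* = 2.17 / (2.17 + 38.1) = 2.17 / 40.27 = 5.39%.

Steady-state unemployment rate ≈ 5.39%.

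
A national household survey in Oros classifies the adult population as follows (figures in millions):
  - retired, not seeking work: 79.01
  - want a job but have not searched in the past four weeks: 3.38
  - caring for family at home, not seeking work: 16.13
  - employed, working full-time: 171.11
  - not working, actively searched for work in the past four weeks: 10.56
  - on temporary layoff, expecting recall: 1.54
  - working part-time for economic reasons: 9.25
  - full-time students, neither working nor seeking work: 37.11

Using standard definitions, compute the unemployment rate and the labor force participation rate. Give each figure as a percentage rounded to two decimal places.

Employed = 171.11 + 9.25 = 180.36 million (anyone who worked, including part-time for economic reasons, counts as employed).
Unemployed = 10.56 + 1.54 = 12.10 million (jobless and actively searching, or on temporary layoff).
Labor force = 180.36 + 12.10 = 192.46 million.
Not in labor force = 79.01 + 3.38 + 16.13 + 37.11 = 135.63 million (those not working and not actively searching are outside the labor force — including those who want a job but have given up searching).
Civilian working-age population = 192.46 + 135.63 = 328.09 million.
Unemployment rate = 12.10 / 192.46 = 6.29%.
Labor force participation rate = 192.46 / 328.09 = 58.66%.

Unemployment rate ≈ 6.29%; labor force participation rate ≈ 58.66%.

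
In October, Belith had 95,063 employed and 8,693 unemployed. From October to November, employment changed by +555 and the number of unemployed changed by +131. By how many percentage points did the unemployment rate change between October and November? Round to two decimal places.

The unemployment rate changed by +0.07 percentage points.

October: labor force = 95,063 + 8,693 = 103,756; u = 8,693/103,756 = 8.38%.
November: labor force = 95,618 + 8,824 = 104,442; u = 8,824/104,442 = 8.45%.
Change = 8.45% − 8.38% = +0.07 pp.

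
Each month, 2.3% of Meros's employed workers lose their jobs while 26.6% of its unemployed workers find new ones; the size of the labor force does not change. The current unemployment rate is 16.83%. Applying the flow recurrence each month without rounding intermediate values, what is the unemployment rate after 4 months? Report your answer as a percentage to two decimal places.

Unemployment rate after four months ≈ 10.23%.

With a fixed labor force, u_{t+1} = u_t + s·(1−u_t) − f·u_t = u_t·(1−s−f) + s.
Here 1−s−f = 0.711 and s = 0.023.
u_1 = 0.168300 × 0.711 + 0.023 = 0.142661.
u_2 = 0.142661 × 0.711 + 0.023 = 0.124432.
u_3 = 0.124432 × 0.711 + 0.023 = 0.111471.
u_4 = 0.111471 × 0.711 + 0.023 = 0.102256.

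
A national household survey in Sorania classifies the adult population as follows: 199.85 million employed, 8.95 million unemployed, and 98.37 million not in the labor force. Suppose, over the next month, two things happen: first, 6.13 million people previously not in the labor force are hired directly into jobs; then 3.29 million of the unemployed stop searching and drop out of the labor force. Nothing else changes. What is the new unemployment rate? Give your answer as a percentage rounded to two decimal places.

New unemployment rate ≈ 2.67%.

Initially, labor force = 199.85 + 8.95 = 208.80 million, so u = 8.95/208.80 = 4.29%.
After the first change, employed and labor force both rise by 6.13; unemployed unchanged → E = 205.98, U = 8.95, labor force = 214.93 million.
After the second change, unemployed and labor force both fall by 3.29 → E = 205.98, U = 5.66, labor force = 211.64 million.
New unemployment rate = 5.66 / 211.64 = 2.67%.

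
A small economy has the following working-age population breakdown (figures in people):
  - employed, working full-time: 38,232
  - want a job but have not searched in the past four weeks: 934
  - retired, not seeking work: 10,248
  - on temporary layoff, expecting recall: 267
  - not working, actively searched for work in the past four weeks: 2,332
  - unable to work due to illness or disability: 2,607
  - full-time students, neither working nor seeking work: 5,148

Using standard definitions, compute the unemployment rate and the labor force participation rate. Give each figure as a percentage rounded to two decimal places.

Employed = 38,232.
Unemployed = 267 + 2,332 = 2,599 (jobless and actively searching, or on temporary layoff).
Labor force = 38,232 + 2,599 = 40,831.
Not in labor force = 934 + 10,248 + 2,607 + 5,148 = 18,937 (those not working and not actively searching are outside the labor force — including those who want a job but have given up searching).
Civilian working-age population = 40,831 + 18,937 = 59,768.
Unemployment rate = 2,599 / 40,831 = 6.37%.
Labor force participation rate = 40,831 / 59,768 = 68.32%.

Unemployment rate ≈ 6.37%; labor force participation rate ≈ 68.32%.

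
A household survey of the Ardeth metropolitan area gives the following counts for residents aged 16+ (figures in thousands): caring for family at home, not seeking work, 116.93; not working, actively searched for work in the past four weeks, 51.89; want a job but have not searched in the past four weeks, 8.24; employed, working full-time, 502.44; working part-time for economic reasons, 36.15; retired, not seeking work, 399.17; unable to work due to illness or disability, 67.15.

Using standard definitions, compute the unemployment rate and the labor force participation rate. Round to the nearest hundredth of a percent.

Unemployment rate ≈ 8.79%; labor force participation rate ≈ 49.96%.

Employed = 502.44 + 36.15 = 538.59 thousand (anyone who worked, including part-time for economic reasons, counts as employed).
Unemployed = 51.89 thousand.
Labor force = 538.59 + 51.89 = 590.48 thousand.
Not in labor force = 116.93 + 8.24 + 399.17 + 67.15 = 591.49 thousand (those not working and not actively searching are outside the labor force — including those who want a job but have given up searching).
Civilian working-age population = 590.48 + 591.49 = 1,181.97 thousand.
Unemployment rate = 51.89 / 590.48 = 8.79%.
Labor force participation rate = 590.48 / 1,181.97 = 49.96%.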